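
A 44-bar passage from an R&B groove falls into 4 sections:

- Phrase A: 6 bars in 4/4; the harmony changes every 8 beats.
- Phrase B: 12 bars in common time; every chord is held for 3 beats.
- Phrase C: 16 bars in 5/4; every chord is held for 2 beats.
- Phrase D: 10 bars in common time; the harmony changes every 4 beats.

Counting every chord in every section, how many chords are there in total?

69 chords

A has 24 beats and chords last 8 each, so 3 chords.
B has 48 beats and chords last 3 each, so 16 chords.
C has 80 beats and chords last 2 each, so 40 chords.
D has 40 beats and chords last 4 each, so 10 chords.
Total: 3 + 16 + 40 + 10 = 69.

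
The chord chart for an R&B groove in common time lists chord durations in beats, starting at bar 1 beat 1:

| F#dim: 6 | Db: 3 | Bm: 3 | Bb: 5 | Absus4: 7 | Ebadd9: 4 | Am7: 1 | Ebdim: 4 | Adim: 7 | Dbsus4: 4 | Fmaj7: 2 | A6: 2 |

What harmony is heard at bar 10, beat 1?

Beat 1 of bar 10 is beat (10−1)×4 + 1 = 37 overall.
Running totals: F#dim ends at 6, Db ends at 9, Bm ends at 12, Bb ends at 17, Absus4 ends at 24, Ebadd9 ends at 28, Am7 ends at 29, Ebdim ends at 33, Adim ends at 40.
Beat 37 falls within Adim.

Adim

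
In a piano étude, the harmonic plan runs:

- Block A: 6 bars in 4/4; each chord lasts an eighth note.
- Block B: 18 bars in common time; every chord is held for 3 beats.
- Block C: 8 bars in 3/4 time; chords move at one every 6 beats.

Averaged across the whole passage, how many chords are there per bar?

2.375 chords per bar

A: 6 × 4 = 24 beats ÷ 0.5 = 48 chords.
B: 18 × 4 = 72 beats ÷ 3 = 24 chords.
C: 8 × 3 = 24 beats ÷ 6 = 4 chords.
Overall: 76 chords over 32 bars → 76/32 = 2.375 chords per bar.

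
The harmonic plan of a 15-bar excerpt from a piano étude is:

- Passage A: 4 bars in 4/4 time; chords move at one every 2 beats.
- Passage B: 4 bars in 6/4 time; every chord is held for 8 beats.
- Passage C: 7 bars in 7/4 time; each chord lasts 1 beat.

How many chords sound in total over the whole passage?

A: 4 bars × 4 beats = 16 beats; 2 beats/chord → 8 chords.
B: 4 bars × 6 beats = 24 beats; 8 beats/chord → 3 chords.
C: 7 bars × 7 beats = 49 beats; 1 beat/chord → 49 chords.
Total: 8 + 3 + 49 = 60.

60 chords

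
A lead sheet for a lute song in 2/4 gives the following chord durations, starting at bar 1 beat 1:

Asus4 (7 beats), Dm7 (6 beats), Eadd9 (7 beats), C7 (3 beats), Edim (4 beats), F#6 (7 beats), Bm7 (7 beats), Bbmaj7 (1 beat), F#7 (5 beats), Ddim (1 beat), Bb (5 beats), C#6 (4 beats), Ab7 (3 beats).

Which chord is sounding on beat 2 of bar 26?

Beat 2 of bar 26 is beat (26−1)×2 + 2 = 52 overall.
Running totals: Asus4 ends at 7, Dm7 ends at 13, Eadd9 ends at 20, C7 ends at 23, Edim ends at 27, F#6 ends at 34, Bm7 ends at 41, Bbmaj7 ends at 42, F#7 ends at 47, Ddim ends at 48, Bb ends at 53.
Beat 52 falls within Bb.

Bb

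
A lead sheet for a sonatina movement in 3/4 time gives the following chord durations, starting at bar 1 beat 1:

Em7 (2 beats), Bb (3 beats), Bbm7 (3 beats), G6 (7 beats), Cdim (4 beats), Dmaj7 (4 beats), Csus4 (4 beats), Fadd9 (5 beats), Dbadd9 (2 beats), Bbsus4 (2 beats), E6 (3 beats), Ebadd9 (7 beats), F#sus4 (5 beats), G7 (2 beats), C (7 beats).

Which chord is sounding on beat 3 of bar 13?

E6

Beat 3 of bar 13 is beat (13−1)×3 + 3 = 39 overall.
Running totals: Em7 ends at 2, Bb ends at 5, Bbm7 ends at 8, G6 ends at 15, Cdim ends at 19, Dmaj7 ends at 23, Csus4 ends at 27, Fadd9 ends at 32, Dbadd9 ends at 34, Bbsus4 ends at 36, E6 ends at 39.
Beat 39 falls within E6.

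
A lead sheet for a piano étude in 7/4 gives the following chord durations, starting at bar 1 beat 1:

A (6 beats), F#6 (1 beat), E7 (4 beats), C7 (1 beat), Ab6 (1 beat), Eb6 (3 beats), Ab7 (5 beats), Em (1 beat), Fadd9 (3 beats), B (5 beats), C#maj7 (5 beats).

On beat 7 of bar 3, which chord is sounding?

Ab7

Beat 7 of bar 3 is beat (3−1)×7 + 7 = 21 overall.
Running totals: A ends at 6, F#6 ends at 7, E7 ends at 11, C7 ends at 12, Ab6 ends at 13, Eb6 ends at 16, Ab7 ends at 21.
Beat 21 falls within Ab7.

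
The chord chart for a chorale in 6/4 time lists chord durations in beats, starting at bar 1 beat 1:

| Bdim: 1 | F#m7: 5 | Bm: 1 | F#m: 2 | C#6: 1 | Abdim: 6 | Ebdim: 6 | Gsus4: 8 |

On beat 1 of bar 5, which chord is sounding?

Gsus4

Beat 1 of bar 5 is beat (5−1)×6 + 1 = 25 overall.
Running totals: Bdim ends at 1, F#m7 ends at 6, Bm ends at 7, F#m ends at 9, C#6 ends at 10, Abdim ends at 16, Ebdim ends at 22, Gsus4 ends at 30.
Beat 25 falls within Gsus4.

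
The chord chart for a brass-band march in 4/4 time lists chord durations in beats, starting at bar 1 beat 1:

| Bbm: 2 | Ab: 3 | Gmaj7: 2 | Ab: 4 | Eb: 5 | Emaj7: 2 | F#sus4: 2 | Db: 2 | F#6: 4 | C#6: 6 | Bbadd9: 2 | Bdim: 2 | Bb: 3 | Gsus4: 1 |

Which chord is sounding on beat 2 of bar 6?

Beat 2 of bar 6 is beat (6−1)×4 + 2 = 22 overall.
Running totals: Bbm ends at 2, Ab ends at 5, Gmaj7 ends at 7, Ab ends at 11, Eb ends at 16, Emaj7 ends at 18, F#sus4 ends at 20, Db ends at 22.
Beat 22 falls within Db.

Db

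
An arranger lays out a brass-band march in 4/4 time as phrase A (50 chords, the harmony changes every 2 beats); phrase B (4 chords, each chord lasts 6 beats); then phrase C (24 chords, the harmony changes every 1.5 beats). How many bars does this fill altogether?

40 bars

A: 50 × 2 = 100 beats = 25 bars.
B: 4 × 6 = 24 beats = 6 bars.
C: 24 × 1.5 = 36 beats = 9 bars.
Total: 25 + 6 + 9 = 40 bars.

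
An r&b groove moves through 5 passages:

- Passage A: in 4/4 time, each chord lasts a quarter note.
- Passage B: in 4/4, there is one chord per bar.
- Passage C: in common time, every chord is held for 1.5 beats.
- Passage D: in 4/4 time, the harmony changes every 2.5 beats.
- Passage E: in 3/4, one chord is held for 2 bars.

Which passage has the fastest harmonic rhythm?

A: 4/1 = 4 chords/bar.
B: 4/4 = 1 chord/bar.
C: 4/1.5 = 8/3 chords/bar.
D: 4/2.5 = 1.6 chords/bar.
E: 3/6 = 0.5 chords/bar.
Fastest is A at 4 chords/bar.

Passage A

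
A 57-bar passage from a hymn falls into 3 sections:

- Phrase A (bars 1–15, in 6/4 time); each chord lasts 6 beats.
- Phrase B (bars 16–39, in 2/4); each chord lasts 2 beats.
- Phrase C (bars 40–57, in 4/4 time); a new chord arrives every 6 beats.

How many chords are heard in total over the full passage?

51 chords

A has 90 beats and chords last 6 each, so 15 chords.
B has 48 beats and chords last 2 each, so 24 chords.
C has 72 beats and chords last 6 each, so 12 chords.
Total: 15 + 24 + 12 = 51.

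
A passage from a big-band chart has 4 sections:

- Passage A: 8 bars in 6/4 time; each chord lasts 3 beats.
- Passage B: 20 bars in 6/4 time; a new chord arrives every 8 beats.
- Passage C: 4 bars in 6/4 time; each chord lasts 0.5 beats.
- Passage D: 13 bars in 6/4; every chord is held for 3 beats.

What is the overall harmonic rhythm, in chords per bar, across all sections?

7/3 chords per bar

A: 8 bars of 6 beats is 48 beats; at 3 beats each that's 16 chords.
B: 20 bars of 6 beats is 120 beats; at 8 beats each that's 15 chords.
C: 4 bars of 6 beats is 24 beats; at 0.5 beats each that's 48 chords.
D: 13 bars of 6 beats is 78 beats; at 3 beats each that's 26 chords.
Overall: 105 chords over 45 bars → 105/45 = 7/3 chords per bar.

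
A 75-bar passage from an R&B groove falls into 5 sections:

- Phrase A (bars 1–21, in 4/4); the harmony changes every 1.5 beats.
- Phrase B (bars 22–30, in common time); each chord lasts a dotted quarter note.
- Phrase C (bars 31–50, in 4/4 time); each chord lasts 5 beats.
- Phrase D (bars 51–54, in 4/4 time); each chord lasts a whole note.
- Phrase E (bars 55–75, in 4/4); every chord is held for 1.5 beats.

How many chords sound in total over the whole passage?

A has 84 beats and chords last 1.5 each, so 56 chords.
B has 36 beats and chords last 1.5 each, so 24 chords.
C has 80 beats and chords last 5 each, so 16 chords.
D has 16 beats and chords last 4 each, so 4 chords.
E has 84 beats and chords last 1.5 each, so 56 chords.
Total: 56 + 24 + 16 + 4 + 56 = 156.

156 chords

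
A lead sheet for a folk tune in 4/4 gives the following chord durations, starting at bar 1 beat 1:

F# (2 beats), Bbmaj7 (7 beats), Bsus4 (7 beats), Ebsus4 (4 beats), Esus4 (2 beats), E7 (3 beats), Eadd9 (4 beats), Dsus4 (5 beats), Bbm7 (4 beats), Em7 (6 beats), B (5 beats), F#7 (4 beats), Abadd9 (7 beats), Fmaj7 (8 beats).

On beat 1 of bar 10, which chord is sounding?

Bbm7

Beat 1 of bar 10 is beat (10−1)×4 + 1 = 37 overall.
Running totals: F# ends at 2, Bbmaj7 ends at 9, Bsus4 ends at 16, Ebsus4 ends at 20, Esus4 ends at 22, E7 ends at 25, Eadd9 ends at 29, Dsus4 ends at 34, Bbm7 ends at 38.
Beat 37 falls within Bbm7.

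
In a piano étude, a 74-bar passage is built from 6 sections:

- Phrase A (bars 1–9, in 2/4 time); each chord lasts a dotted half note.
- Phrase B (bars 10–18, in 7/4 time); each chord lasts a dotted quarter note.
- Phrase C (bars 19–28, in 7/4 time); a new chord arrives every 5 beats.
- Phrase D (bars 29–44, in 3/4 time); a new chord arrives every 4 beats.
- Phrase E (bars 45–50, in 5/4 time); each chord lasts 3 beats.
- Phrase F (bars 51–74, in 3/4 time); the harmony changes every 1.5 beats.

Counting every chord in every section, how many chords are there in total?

A: 9 bars × 2 beats = 18 beats; 3 beats/chord → 6 chords.
B: 9 bars × 7 beats = 63 beats; 1.5 beats/chord → 42 chords.
C: 10 bars × 7 beats = 70 beats; 5 beats/chord → 14 chords.
D: 16 bars × 3 beats = 48 beats; 4 beats/chord → 12 chords.
E: 6 bars × 5 beats = 30 beats; 3 beats/chord → 10 chords.
F: 24 bars × 3 beats = 72 beats; 1.5 beats/chord → 48 chords.
Total: 6 + 42 + 14 + 12 + 10 + 48 = 132.

132 chords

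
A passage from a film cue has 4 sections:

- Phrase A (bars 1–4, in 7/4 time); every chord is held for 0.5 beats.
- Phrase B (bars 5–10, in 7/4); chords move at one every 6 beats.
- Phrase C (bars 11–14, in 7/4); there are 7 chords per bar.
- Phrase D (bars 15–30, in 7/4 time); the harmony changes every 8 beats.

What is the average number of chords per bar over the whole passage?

3.5 chords per bar

A: 4 × 7 = 28 beats ÷ 0.5 = 56 chords.
B: 6 × 7 = 42 beats ÷ 6 = 7 chords.
C: 4 × 7 = 28 beats ÷ 1 = 28 chords.
D: 16 × 7 = 112 beats ÷ 8 = 14 chords.
Overall: 105 chords over 30 bars → 105/30 = 3.5 chords per bar.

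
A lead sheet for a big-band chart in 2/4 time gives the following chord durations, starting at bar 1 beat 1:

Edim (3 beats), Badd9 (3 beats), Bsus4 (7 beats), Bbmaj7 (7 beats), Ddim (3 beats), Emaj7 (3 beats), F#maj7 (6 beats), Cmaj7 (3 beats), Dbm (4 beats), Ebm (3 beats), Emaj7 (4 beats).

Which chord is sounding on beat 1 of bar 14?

Beat 1 of bar 14 is beat (14−1)×2 + 1 = 27 overall.
Running totals: Edim ends at 3, Badd9 ends at 6, Bsus4 ends at 13, Bbmaj7 ends at 20, Ddim ends at 23, Emaj7 ends at 26, F#maj7 ends at 32.
Beat 27 falls within F#maj7.

F#maj7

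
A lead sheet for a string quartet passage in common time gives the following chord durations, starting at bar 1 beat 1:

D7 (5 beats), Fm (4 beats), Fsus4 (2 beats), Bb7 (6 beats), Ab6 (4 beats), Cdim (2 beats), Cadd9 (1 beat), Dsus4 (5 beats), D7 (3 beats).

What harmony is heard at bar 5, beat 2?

Ab6

Beat 2 of bar 5 is beat (5−1)×4 + 2 = 18 overall.
Running totals: D7 ends at 5, Fm ends at 9, Fsus4 ends at 11, Bb7 ends at 17, Ab6 ends at 21.
Beat 18 falls within Ab6.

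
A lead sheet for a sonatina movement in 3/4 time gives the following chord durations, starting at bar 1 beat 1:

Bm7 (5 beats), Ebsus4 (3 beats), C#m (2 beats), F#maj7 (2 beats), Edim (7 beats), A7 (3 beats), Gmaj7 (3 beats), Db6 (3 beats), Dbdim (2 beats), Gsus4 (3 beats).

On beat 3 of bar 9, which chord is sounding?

Db6

Beat 3 of bar 9 is beat (9−1)×3 + 3 = 27 overall.
Running totals: Bm7 ends at 5, Ebsus4 ends at 8, C#m ends at 10, F#maj7 ends at 12, Edim ends at 19, A7 ends at 22, Gmaj7 ends at 25, Db6 ends at 28.
Beat 27 falls within Db6.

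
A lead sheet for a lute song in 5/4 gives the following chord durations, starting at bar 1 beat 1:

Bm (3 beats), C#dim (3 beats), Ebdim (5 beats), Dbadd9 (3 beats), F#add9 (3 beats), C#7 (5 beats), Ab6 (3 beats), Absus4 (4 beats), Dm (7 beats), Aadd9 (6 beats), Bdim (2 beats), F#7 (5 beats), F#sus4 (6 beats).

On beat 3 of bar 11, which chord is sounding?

Beat 3 of bar 11 is beat (11−1)×5 + 3 = 53 overall.
Running totals: Bm ends at 3, C#dim ends at 6, Ebdim ends at 11, Dbadd9 ends at 14, F#add9 ends at 17, C#7 ends at 22, Ab6 ends at 25, Absus4 ends at 29, Dm ends at 36, Aadd9 ends at 42, Bdim ends at 44, F#7 ends at 49, F#sus4 ends at 55.
Beat 53 falls within F#sus4.

F#sus4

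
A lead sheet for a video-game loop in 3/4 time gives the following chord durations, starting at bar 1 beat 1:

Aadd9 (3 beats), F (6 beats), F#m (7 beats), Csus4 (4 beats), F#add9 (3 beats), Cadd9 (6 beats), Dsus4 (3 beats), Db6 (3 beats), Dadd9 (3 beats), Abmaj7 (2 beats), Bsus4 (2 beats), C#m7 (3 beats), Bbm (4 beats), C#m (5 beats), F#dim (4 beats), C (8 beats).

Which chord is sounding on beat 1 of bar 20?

F#dim

Beat 1 of bar 20 is beat (20−1)×3 + 1 = 58 overall.
Running totals: Aadd9 ends at 3, F ends at 9, F#m ends at 16, Csus4 ends at 20, F#add9 ends at 23, Cadd9 ends at 29, Dsus4 ends at 32, Db6 ends at 35, Dadd9 ends at 38, Abmaj7 ends at 40, Bsus4 ends at 42, C#m7 ends at 45, Bbm ends at 49, C#m ends at 54, F#dim ends at 58.
Beat 58 falls within F#dim.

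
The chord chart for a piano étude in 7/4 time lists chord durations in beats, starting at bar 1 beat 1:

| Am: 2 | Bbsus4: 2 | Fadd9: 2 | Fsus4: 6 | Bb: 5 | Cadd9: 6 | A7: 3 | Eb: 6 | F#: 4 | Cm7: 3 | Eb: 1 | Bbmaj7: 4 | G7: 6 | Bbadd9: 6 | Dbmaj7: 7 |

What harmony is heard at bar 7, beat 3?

G7

Beat 3 of bar 7 is beat (7−1)×7 + 3 = 45 overall.
Running totals: Am ends at 2, Bbsus4 ends at 4, Fadd9 ends at 6, Fsus4 ends at 12, Bb ends at 17, Cadd9 ends at 23, A7 ends at 26, Eb ends at 32, F# ends at 36, Cm7 ends at 39, Eb ends at 40, Bbmaj7 ends at 44, G7 ends at 50.
Beat 45 falls within G7.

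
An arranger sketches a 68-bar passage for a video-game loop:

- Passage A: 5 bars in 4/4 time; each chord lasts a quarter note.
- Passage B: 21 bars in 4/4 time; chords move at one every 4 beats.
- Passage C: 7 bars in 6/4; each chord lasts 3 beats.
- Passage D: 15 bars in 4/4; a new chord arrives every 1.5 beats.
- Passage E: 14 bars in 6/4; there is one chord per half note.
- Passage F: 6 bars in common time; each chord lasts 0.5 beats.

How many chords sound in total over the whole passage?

A: 5 bars × 4 beats = 20 beats; 1 beat/chord → 20 chords.
B: 21 bars × 4 beats = 84 beats; 4 beats/chord → 21 chords.
C: 7 bars × 6 beats = 42 beats; 3 beats/chord → 14 chords.
D: 15 bars × 4 beats = 60 beats; 1.5 beats/chord → 40 chords.
E: 14 bars × 6 beats = 84 beats; 2 beats/chord → 42 chords.
F: 6 bars × 4 beats = 24 beats; 0.5 beats/chord → 48 chords.
Total: 20 + 21 + 14 + 40 + 42 + 48 = 185.

185 chords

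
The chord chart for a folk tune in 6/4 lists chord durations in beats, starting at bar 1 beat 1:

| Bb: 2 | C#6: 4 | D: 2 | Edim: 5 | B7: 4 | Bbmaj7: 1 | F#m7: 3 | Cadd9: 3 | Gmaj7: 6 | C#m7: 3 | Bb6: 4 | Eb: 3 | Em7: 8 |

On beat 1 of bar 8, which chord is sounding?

Beat 1 of bar 8 is beat (8−1)×6 + 1 = 43 overall.
Running totals: Bb ends at 2, C#6 ends at 6, D ends at 8, Edim ends at 13, B7 ends at 17, Bbmaj7 ends at 18, F#m7 ends at 21, Cadd9 ends at 24, Gmaj7 ends at 30, C#m7 ends at 33, Bb6 ends at 37, Eb ends at 40, Em7 ends at 48.
Beat 43 falls within Em7.

Em7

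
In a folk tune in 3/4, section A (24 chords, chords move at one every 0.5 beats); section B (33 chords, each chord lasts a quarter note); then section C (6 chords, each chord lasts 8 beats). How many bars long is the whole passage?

A: 24 × 0.5 = 12 beats = 4 bars.
B: 33 × 1 = 33 beats = 11 bars.
C: 6 × 8 = 48 beats = 16 bars.
Total: 4 + 11 + 16 = 31 bars.

31 bars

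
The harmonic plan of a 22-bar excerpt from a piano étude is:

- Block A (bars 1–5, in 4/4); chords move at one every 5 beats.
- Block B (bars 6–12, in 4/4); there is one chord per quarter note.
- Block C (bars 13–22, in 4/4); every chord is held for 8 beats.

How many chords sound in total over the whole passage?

37 chords

A has 20 beats and chords last 5 each, so 4 chords.
B has 28 beats and chords last 1 each, so 28 chords.
C has 40 beats and chords last 8 each, so 5 chords.
Total: 4 + 28 + 5 = 37.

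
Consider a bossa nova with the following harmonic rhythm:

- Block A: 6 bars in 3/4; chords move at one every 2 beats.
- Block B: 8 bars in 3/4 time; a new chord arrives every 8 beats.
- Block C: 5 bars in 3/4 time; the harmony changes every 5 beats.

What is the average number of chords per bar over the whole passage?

A: 6 × 3 = 18 beats ÷ 2 = 9 chords.
B: 8 × 3 = 24 beats ÷ 8 = 3 chords.
C: 5 × 3 = 15 beats ÷ 5 = 3 chords.
Overall: 15 chords over 19 bars → 15/19 = 15/19 chords per bar.

15/19 chords per bar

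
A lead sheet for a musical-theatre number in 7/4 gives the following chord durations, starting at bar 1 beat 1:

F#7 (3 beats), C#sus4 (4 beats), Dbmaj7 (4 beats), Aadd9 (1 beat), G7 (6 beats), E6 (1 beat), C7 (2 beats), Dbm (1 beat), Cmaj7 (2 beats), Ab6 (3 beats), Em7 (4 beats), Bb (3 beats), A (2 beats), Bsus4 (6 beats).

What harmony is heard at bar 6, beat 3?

Bsus4

Beat 3 of bar 6 is beat (6−1)×7 + 3 = 38 overall.
Running totals: F#7 ends at 3, C#sus4 ends at 7, Dbmaj7 ends at 11, Aadd9 ends at 12, G7 ends at 18, E6 ends at 19, C7 ends at 21, Dbm ends at 22, Cmaj7 ends at 24, Ab6 ends at 27, Em7 ends at 31, Bb ends at 34, A ends at 36, Bsus4 ends at 42.
Beat 38 falls within Bsus4.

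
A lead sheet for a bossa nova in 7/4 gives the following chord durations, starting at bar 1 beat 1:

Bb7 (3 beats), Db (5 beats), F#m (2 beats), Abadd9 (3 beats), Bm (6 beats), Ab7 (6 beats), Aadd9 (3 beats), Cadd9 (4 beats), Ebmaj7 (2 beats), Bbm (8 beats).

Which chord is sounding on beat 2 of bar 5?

Cadd9

Beat 2 of bar 5 is beat (5−1)×7 + 2 = 30 overall.
Running totals: Bb7 ends at 3, Db ends at 8, F#m ends at 10, Abadd9 ends at 13, Bm ends at 19, Ab7 ends at 25, Aadd9 ends at 28, Cadd9 ends at 32.
Beat 30 falls within Cadd9.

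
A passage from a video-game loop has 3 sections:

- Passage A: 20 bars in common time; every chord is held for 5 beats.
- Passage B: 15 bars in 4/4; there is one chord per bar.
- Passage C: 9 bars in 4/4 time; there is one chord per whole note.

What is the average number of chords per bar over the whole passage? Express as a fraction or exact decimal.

A: 20 bars of 4 beats is 80 beats; at 5 beats each that's 16 chords.
B: 15 bars of 4 beats is 60 beats; at 4 beats each that's 15 chords.
C: 9 bars of 4 beats is 36 beats; at 4 beats each that's 9 chords.
Overall: 40 chords over 44 bars → 40/44 = 10/11 chords per bar.

10/11 chords per bar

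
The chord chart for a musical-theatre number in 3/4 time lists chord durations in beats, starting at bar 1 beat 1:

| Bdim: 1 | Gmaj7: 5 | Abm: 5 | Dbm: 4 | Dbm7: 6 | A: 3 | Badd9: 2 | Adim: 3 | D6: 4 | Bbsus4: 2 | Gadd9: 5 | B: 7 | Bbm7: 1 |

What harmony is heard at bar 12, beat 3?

Gadd9

Beat 3 of bar 12 is beat (12−1)×3 + 3 = 36 overall.
Running totals: Bdim ends at 1, Gmaj7 ends at 6, Abm ends at 11, Dbm ends at 15, Dbm7 ends at 21, A ends at 24, Badd9 ends at 26, Adim ends at 29, D6 ends at 33, Bbsus4 ends at 35, Gadd9 ends at 40.
Beat 36 falls within Gadd9.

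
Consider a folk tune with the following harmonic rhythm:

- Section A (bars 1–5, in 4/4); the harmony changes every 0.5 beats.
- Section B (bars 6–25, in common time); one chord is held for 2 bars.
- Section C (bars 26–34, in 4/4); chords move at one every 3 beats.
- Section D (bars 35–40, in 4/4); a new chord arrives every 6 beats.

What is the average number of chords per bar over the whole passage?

A: 5 bars of 4 beats is 20 beats; at 0.5 beats each that's 40 chords.
B: 20 bars of 4 beats is 80 beats; at 8 beats each that's 10 chords.
C: 9 bars of 4 beats is 36 beats; at 3 beats each that's 12 chords.
D: 6 bars of 4 beats is 24 beats; at 6 beats each that's 4 chords.
Overall: 66 chords over 40 bars → 66/40 = 1.65 chords per bar.

1.65 chords per bar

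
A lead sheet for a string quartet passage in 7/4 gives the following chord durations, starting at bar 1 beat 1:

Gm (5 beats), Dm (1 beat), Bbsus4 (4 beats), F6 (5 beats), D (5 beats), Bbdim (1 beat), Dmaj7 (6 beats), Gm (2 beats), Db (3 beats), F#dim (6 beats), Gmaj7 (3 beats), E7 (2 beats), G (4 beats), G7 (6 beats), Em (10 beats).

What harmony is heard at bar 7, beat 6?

G7

Beat 6 of bar 7 is beat (7−1)×7 + 6 = 48 overall.
Running totals: Gm ends at 5, Dm ends at 6, Bbsus4 ends at 10, F6 ends at 15, D ends at 20, Bbdim ends at 21, Dmaj7 ends at 27, Gm ends at 29, Db ends at 32, F#dim ends at 38, Gmaj7 ends at 41, E7 ends at 43, G ends at 47, G7 ends at 53.
Beat 48 falls within G7.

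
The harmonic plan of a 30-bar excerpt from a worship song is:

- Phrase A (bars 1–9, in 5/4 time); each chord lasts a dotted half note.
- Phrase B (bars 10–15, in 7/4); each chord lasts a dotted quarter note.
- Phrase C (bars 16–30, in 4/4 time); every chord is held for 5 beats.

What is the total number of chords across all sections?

A: 9·5 = 45 beats, 45/3 = 15 chords.
B: 6·7 = 42 beats, 42/1.5 = 28 chords.
C: 15·4 = 60 beats, 60/5 = 12 chords.
Total: 15 + 28 + 12 = 55.

55 chords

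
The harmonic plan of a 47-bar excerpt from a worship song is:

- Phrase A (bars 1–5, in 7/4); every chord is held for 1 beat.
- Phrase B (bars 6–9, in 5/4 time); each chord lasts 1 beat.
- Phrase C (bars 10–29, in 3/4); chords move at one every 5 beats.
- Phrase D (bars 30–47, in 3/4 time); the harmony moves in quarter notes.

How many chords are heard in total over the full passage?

A has 35 beats and chords last 1 each, so 35 chords.
B has 20 beats and chords last 1 each, so 20 chords.
C has 60 beats and chords last 5 each, so 12 chords.
D has 54 beats and chords last 1 each, so 54 chords.
Total: 35 + 20 + 12 + 54 = 121.

121 chords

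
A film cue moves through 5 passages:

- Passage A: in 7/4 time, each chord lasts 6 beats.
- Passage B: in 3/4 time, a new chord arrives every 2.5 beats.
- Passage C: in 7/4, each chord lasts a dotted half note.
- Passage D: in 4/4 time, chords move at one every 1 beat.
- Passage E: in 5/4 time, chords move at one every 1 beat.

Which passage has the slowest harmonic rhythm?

A: 7/6 = 7/6 chords/bar.
B: 3/2.5 = 1.2 chords/bar.
C: 7/3 = 7/3 chords/bar.
D: 4/1 = 4 chords/bar.
E: 5/1 = 5 chords/bar.
Slowest is A at 7/6 chords/bar.

Passage A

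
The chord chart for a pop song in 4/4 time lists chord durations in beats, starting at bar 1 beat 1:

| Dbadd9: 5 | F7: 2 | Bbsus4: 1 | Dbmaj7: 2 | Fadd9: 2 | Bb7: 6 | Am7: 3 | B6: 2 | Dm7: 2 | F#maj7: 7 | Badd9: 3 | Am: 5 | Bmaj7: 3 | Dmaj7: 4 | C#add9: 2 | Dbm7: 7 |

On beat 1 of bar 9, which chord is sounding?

Beat 1 of bar 9 is beat (9−1)×4 + 1 = 33 overall.
Running totals: Dbadd9 ends at 5, F7 ends at 7, Bbsus4 ends at 8, Dbmaj7 ends at 10, Fadd9 ends at 12, Bb7 ends at 18, Am7 ends at 21, B6 ends at 23, Dm7 ends at 25, F#maj7 ends at 32, Badd9 ends at 35.
Beat 33 falls within Badd9.

Badd9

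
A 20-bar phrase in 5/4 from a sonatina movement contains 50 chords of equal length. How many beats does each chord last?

2 beats

20 bars × 5 beats/bar = 100 beats total.
100 beats ÷ 50 chords = 2 beats per chord.
(That is a half note.)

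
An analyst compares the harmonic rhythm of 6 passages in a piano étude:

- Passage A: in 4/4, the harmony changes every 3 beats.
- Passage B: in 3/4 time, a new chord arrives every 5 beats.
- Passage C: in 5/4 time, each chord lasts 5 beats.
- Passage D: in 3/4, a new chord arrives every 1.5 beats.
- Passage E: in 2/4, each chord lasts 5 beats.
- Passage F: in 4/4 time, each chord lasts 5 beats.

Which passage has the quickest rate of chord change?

A: each chord is 3 beats in 4/4, so 4/3 per bar.
B: each chord is 5 beats in 3/4, so 0.6 per bar.
C: each chord is 5 beats in 5/4, so 1 per bar.
D: each chord is 1.5 beats in 3/4, so 2 per bar.
E: each chord is 5 beats in 2/4, so 0.4 per bar.
F: each chord is 5 beats in 4/4, so 0.8 per bar.
Fastest is D at 2 chords/bar.

Passage D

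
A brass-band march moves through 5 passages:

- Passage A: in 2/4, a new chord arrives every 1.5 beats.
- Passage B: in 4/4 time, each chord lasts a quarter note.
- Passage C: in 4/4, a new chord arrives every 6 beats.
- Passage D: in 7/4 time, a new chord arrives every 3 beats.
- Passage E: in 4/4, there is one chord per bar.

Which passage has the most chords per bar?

Passage B

A: each chord is 1.5 beats in 2/4, so 4/3 per bar.
B: each chord is 1 beat in 4/4, so 4 per bar.
C: each chord is 6 beats in 4/4, so 2/3 per bar.
D: each chord is 3 beats in 7/4, so 7/3 per bar.
E: each chord is 4 beats in 4/4, so 1 per bar.
Fastest is B at 4 chords/bar.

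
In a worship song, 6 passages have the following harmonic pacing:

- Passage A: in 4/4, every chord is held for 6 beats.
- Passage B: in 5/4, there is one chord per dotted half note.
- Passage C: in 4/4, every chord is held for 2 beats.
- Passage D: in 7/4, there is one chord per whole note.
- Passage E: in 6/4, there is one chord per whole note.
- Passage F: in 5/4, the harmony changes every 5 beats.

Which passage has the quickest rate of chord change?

Passage C

A: 4 beats/bar ÷ 6 beats/chord = 2/3 chords/bar.
B: 5 beats/bar ÷ 3 beats/chord = 5/3 chords/bar.
C: 4 beats/bar ÷ 2 beats/chord = 2 chords/bar.
D: 7 beats/bar ÷ 4 beats/chord = 1.75 chords/bar.
E: 6 beats/bar ÷ 4 beats/chord = 1.5 chords/bar.
F: 5 beats/bar ÷ 5 beats/chord = 1 chord/bar.
Fastest is C at 2 chords/bar.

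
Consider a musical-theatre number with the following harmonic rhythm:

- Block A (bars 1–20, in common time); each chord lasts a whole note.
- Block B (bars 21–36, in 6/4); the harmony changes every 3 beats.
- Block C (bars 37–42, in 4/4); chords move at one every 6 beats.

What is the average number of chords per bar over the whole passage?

4/3 chords per bar

A: 20 × 4 = 80 beats ÷ 4 = 20 chords.
B: 16 × 6 = 96 beats ÷ 3 = 32 chords.
C: 6 × 4 = 24 beats ÷ 6 = 4 chords.
Overall: 56 chords over 42 bars → 56/42 = 4/3 chords per bar.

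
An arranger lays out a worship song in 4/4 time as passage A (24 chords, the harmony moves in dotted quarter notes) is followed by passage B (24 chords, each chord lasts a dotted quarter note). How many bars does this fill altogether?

A: 24 × 1.5 = 36 beats = 9 bars.
B: 24 × 1.5 = 36 beats = 9 bars.
Total: 9 + 9 = 18 bars.

18 bars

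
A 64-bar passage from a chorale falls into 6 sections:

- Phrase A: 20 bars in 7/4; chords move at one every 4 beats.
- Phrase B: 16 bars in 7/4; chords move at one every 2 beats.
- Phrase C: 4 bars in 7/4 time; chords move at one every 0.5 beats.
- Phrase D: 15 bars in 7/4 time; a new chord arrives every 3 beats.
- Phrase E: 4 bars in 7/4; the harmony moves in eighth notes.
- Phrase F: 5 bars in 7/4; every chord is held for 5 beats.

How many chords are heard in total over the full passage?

245 chords

A: 20 bars × 7 beats = 140 beats; 4 beats/chord → 35 chords.
B: 16 bars × 7 beats = 112 beats; 2 beats/chord → 56 chords.
C: 4 bars × 7 beats = 28 beats; 0.5 beats/chord → 56 chords.
D: 15 bars × 7 beats = 105 beats; 3 beats/chord → 35 chords.
E: 4 bars × 7 beats = 28 beats; 0.5 beats/chord → 56 chords.
F: 5 bars × 7 beats = 35 beats; 5 beats/chord → 7 chords.
Total: 35 + 56 + 56 + 35 + 56 + 7 = 245.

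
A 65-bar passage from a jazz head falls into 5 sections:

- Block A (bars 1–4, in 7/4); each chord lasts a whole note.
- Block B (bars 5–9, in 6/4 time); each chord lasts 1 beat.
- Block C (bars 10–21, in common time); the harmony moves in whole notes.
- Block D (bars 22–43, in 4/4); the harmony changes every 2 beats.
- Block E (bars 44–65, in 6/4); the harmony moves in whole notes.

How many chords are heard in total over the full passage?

A has 28 beats and chords last 4 each, so 7 chords.
B has 30 beats and chords last 1 each, so 30 chords.
C has 48 beats and chords last 4 each, so 12 chords.
D has 88 beats and chords last 2 each, so 44 chords.
E has 132 beats and chords last 4 each, so 33 chords.
Total: 7 + 30 + 12 + 44 + 33 = 126.

126 chords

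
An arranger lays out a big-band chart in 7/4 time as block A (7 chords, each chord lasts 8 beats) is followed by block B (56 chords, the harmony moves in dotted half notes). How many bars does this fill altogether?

A: 7 × 8 = 56 beats = 8 bars.
B: 56 × 3 = 168 beats = 24 bars.
Total: 8 + 24 = 32 bars.

32 bars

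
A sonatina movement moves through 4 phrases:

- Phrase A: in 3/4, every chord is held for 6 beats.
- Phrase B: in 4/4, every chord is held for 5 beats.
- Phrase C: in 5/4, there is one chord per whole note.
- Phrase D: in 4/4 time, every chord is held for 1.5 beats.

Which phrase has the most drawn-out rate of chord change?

Phrase A

A: 3/6 = 0.5 chords/bar.
B: 4/5 = 0.8 chords/bar.
C: 5/4 = 1.25 chords/bar.
D: 4/1.5 = 8/3 chords/bar.
Slowest is A at 0.5 chords/bar.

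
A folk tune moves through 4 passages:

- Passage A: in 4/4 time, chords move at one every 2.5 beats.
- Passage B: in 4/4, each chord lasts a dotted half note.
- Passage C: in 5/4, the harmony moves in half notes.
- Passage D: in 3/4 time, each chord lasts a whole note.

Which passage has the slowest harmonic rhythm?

A: 4/2.5 = 1.6 chords/bar.
B: 4/3 = 4/3 chords/bar.
C: 5/2 = 2.5 chords/bar.
D: 3/4 = 0.75 chords/bar.
Slowest is D at 0.75 chords/bar.

Passage D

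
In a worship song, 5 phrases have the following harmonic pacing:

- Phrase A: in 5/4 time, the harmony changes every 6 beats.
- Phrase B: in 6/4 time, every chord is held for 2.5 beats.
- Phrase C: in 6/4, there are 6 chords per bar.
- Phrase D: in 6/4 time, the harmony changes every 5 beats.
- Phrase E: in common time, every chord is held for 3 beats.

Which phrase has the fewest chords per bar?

A: each chord is 6 beats in 5/4, so 5/6 per bar.
B: each chord is 2.5 beats in 6/4, so 2.4 per bar.
C: each chord is 1 beat in 6/4, so 6 per bar.
D: each chord is 5 beats in 6/4, so 1.2 per bar.
E: each chord is 3 beats in 4/4, so 4/3 per bar.
Slowest is A at 5/6 chords/bar.

Phrase A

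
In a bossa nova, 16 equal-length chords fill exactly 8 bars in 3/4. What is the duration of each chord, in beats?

8 bars × 3 beats/bar = 24 beats total.
24 beats ÷ 16 chords = 1.5 beats per chord.
(That is a dotted quarter note.)

1.5 beats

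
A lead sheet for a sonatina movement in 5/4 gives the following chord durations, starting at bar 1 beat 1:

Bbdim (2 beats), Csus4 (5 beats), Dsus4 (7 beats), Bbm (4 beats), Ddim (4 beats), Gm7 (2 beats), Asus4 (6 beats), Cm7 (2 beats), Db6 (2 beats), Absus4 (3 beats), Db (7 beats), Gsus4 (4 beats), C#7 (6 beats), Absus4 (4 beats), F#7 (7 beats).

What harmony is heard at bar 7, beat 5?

Absus4

Beat 5 of bar 7 is beat (7−1)×5 + 5 = 35 overall.
Running totals: Bbdim ends at 2, Csus4 ends at 7, Dsus4 ends at 14, Bbm ends at 18, Ddim ends at 22, Gm7 ends at 24, Asus4 ends at 30, Cm7 ends at 32, Db6 ends at 34, Absus4 ends at 37.
Beat 35 falls within Absus4.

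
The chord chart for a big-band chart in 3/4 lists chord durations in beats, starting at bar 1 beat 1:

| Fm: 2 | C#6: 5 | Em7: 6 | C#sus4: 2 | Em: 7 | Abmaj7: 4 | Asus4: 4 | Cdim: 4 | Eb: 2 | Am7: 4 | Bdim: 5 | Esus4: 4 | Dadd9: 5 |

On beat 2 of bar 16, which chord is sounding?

Esus4

Beat 2 of bar 16 is beat (16−1)×3 + 2 = 47 overall.
Running totals: Fm ends at 2, C#6 ends at 7, Em7 ends at 13, C#sus4 ends at 15, Em ends at 22, Abmaj7 ends at 26, Asus4 ends at 30, Cdim ends at 34, Eb ends at 36, Am7 ends at 40, Bdim ends at 45, Esus4 ends at 49.
Beat 47 falls within Esus4.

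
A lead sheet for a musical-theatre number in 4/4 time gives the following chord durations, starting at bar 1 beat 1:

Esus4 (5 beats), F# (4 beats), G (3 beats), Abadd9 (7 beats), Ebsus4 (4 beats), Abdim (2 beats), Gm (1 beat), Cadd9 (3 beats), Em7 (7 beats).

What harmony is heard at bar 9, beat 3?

Beat 3 of bar 9 is beat (9−1)×4 + 3 = 35 overall.
Running totals: Esus4 ends at 5, F# ends at 9, G ends at 12, Abadd9 ends at 19, Ebsus4 ends at 23, Abdim ends at 25, Gm ends at 26, Cadd9 ends at 29, Em7 ends at 36.
Beat 35 falls within Em7.

Em7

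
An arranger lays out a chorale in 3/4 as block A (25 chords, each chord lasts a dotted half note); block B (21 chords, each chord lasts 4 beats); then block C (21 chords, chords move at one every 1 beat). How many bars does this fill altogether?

60 bars

A: 25 × 3 = 75 beats = 25 bars.
B: 21 × 4 = 84 beats = 28 bars.
C: 21 × 1 = 21 beats = 7 bars.
Total: 25 + 28 + 7 = 60 bars.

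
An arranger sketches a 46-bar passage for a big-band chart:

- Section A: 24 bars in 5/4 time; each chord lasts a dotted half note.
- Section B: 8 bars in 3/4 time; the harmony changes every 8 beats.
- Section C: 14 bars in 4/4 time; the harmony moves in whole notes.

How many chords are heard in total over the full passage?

57 chords

A: 24·5 = 120 beats, 120/3 = 40 chords.
B: 8·3 = 24 beats, 24/8 = 3 chords.
C: 14·4 = 56 beats, 56/4 = 14 chords.
Total: 40 + 3 + 14 = 57.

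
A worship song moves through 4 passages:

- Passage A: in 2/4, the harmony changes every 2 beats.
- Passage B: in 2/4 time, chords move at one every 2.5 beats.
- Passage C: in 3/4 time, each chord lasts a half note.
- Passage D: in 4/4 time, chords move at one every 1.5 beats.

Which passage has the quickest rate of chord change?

A: 2/2 = 1 chord/bar.
B: 2/2.5 = 0.8 chords/bar.
C: 3/2 = 1.5 chords/bar.
D: 4/1.5 = 8/3 chords/bar.
Fastest is D at 8/3 chords/bar.

Passage D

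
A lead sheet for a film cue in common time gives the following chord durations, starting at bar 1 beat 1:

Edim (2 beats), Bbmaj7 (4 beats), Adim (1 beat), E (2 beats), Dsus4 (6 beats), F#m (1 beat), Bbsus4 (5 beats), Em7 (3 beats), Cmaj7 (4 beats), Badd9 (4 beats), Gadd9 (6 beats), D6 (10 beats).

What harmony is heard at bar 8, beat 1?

Badd9

Beat 1 of bar 8 is beat (8−1)×4 + 1 = 29 overall.
Running totals: Edim ends at 2, Bbmaj7 ends at 6, Adim ends at 7, E ends at 9, Dsus4 ends at 15, F#m ends at 16, Bbsus4 ends at 21, Em7 ends at 24, Cmaj7 ends at 28, Badd9 ends at 32.
Beat 29 falls within Badd9.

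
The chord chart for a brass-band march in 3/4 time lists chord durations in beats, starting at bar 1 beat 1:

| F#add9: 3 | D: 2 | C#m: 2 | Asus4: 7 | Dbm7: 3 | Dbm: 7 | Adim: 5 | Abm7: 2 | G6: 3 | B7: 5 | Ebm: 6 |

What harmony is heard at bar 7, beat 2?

Dbm

Beat 2 of bar 7 is beat (7−1)×3 + 2 = 20 overall.
Running totals: F#add9 ends at 3, D ends at 5, C#m ends at 7, Asus4 ends at 14, Dbm7 ends at 17, Dbm ends at 24.
Beat 20 falls within Dbm.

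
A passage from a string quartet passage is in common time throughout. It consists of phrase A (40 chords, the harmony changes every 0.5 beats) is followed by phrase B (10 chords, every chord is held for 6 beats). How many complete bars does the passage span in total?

A: 40 × 0.5 = 20 beats = 5 bars.
B: 10 × 6 = 60 beats = 15 bars.
Total: 5 + 15 = 20 bars.

20 bars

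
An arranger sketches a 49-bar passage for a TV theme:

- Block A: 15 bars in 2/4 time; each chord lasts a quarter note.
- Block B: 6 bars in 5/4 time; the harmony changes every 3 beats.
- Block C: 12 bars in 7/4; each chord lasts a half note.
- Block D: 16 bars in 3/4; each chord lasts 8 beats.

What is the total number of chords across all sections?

88 chords

A: 15 bars × 2 beats = 30 beats; 1 beat/chord → 30 chords.
B: 6 bars × 5 beats = 30 beats; 3 beats/chord → 10 chords.
C: 12 bars × 7 beats = 84 beats; 2 beats/chord → 42 chords.
D: 16 bars × 3 beats = 48 beats; 8 beats/chord → 6 chords.
Total: 30 + 10 + 42 + 6 = 88.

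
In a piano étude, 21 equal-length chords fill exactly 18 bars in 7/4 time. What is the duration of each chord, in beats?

6 beats

18 bars × 7 beats/bar = 126 beats total.
126 beats ÷ 21 chords = 6 beats per chord.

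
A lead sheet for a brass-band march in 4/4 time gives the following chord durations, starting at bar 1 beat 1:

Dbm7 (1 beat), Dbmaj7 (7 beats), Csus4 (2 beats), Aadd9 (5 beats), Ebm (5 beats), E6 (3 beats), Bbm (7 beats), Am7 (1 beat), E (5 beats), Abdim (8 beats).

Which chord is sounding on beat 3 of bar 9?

Beat 3 of bar 9 is beat (9−1)×4 + 3 = 35 overall.
Running totals: Dbm7 ends at 1, Dbmaj7 ends at 8, Csus4 ends at 10, Aadd9 ends at 15, Ebm ends at 20, E6 ends at 23, Bbm ends at 30, Am7 ends at 31, E ends at 36.
Beat 35 falls within E.

E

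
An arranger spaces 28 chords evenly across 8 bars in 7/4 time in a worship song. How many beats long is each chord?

2 beats

8 bars × 7 beats/bar = 56 beats total.
56 beats ÷ 28 chords = 2 beats per chord.
(That is a half note.)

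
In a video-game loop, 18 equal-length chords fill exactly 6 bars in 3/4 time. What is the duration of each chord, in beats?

6 bars × 3 beats/bar = 18 beats total.
18 beats ÷ 18 chords = 1 beats per chord.
(That is a quarter note.)

1 beat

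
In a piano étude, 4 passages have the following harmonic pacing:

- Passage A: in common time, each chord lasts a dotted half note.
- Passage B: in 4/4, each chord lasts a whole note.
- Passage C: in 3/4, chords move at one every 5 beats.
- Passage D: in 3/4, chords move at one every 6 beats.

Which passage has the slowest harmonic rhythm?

A: each chord is 3 beats in 4/4, so 4/3 per bar.
B: each chord is 4 beats in 4/4, so 1 per bar.
C: each chord is 5 beats in 3/4, so 0.6 per bar.
D: each chord is 6 beats in 3/4, so 0.5 per bar.
Slowest is D at 0.5 chords/bar.

Passage D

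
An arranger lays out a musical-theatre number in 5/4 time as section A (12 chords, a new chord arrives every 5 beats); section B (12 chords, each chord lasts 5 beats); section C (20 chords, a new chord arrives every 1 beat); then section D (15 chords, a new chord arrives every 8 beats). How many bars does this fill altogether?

52 bars

A: 12 × 5 = 60 beats = 12 bars.
B: 12 × 5 = 60 beats = 12 bars.
C: 20 × 1 = 20 beats = 4 bars.
D: 15 × 8 = 120 beats = 24 bars.
Total: 12 + 12 + 4 + 24 = 52 bars.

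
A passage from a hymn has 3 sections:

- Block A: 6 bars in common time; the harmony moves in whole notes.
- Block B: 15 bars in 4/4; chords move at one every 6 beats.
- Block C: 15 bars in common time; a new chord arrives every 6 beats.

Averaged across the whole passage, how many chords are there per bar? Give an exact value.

A: 6 bars of 4 beats is 24 beats; at 4 beats each that's 6 chords.
B: 15 bars of 4 beats is 60 beats; at 6 beats each that's 10 chords.
C: 15 bars of 4 beats is 60 beats; at 6 beats each that's 10 chords.
Overall: 26 chords over 36 bars → 26/36 = 13/18 chords per bar.

13/18 chords per bar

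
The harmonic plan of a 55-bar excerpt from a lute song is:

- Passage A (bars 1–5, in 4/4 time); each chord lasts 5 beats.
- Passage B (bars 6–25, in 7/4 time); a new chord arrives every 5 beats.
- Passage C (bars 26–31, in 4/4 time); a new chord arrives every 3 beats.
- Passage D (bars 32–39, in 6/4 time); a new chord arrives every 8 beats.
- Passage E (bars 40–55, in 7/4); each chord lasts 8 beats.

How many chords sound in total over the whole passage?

A: 5·4 = 20 beats, 20/5 = 4 chords.
B: 20·7 = 140 beats, 140/5 = 28 chords.
C: 6·4 = 24 beats, 24/3 = 8 chords.
D: 8·6 = 48 beats, 48/8 = 6 chords.
E: 16·7 = 112 beats, 112/8 = 14 chords.
Total: 4 + 28 + 8 + 6 + 14 = 60.

60 chords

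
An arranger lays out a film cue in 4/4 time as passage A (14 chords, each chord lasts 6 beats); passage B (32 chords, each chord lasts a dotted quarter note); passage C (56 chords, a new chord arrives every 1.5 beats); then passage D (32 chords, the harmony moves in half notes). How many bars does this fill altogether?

A: 14 × 6 = 84 beats = 21 bars.
B: 32 × 1.5 = 48 beats = 12 bars.
C: 56 × 1.5 = 84 beats = 21 bars.
D: 32 × 2 = 64 beats = 16 bars.
Total: 21 + 12 + 21 + 16 = 70 bars.

70 bars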